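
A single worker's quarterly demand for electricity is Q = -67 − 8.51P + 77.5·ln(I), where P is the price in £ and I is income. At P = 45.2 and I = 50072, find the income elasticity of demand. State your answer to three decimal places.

At P = 45.2, I = 50072: Q = 386.992.
Holding P constant, ∂Q/∂I = 77.5/I = 0.00154777.
η_I = (∂Q/∂I)·(I/Q) = 0.00154777 × (50072/386.992) = 0.200.

0.200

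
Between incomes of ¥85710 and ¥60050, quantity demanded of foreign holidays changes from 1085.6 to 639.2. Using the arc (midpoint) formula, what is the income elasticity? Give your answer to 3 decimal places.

ΔQ = 639.2 − 1085.6 = -446.4; midpoint Q̄ = (1085.6 + 639.2)/2 = 862.4.
ΔI = 60050 − 85710 = -25660; midpoint Ī = (85710 + 60050)/2 = 72880.
η = (ΔQ/Q̄) ÷ (ΔI/Ī) = (-446.4/862.4) ÷ (-25660/72880) = 1.470.

1.470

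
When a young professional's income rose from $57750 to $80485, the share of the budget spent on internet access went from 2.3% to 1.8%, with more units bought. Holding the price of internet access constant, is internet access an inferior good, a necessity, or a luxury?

Quantity rises but the budget share falls as income rises, so 0 < η < 1.

necessity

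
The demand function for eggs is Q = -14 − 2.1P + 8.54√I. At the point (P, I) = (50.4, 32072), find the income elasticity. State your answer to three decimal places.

At P = 50.4, I = 32072: Q = 1409.559.
Holding P constant, ∂Q/∂I = 8.54/(2√I) = 0.0238432.
η_I = (∂Q/∂I)·(I/Q) = 0.0238432 × (32072/1409.559) = 0.543.

0.543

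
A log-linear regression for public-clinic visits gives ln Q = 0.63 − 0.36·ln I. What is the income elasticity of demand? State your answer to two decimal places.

In a log-linear demand, the coefficient on ln I is the income elasticity.
So η = -0.36.

-0.36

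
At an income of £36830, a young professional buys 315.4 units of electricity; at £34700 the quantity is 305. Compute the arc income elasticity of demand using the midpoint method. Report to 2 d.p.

0.56

ΔQ = 305 − 315.4 = -10.4; midpoint Q̄ = (315.4 + 305)/2 = 310.2.
ΔI = 34700 − 36830 = -2130; midpoint Ī = (36830 + 34700)/2 = 35765.
η = (ΔQ/Q̄) ÷ (ΔI/Ī) = (-10.4/310.2) ÷ (-2130/35765) = 0.56.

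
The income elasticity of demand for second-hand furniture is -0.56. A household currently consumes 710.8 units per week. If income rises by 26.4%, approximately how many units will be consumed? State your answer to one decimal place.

%ΔQ ≈ η × %ΔI = -0.56 × 26.4% = -14.784%.
New Q ≈ 710.8 × (1 − 0.14784) = 605.7.

605.7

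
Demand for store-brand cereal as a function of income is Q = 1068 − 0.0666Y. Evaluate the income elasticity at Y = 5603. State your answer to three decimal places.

At Y = 5603: Q = 694.840.
dQ/dY = −0.0666.
η = (dQ/dY)·(Y/Q) = -0.0666 × (5603/694.840) = -0.537.

-0.537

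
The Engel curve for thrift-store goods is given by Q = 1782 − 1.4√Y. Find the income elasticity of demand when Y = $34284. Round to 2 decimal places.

-0.09

At Y = 34284: Q = 1522.777.
dQ/dY = -1.4/(2√Y) = -0.00378053 at this income.
η = (dQ/dY)·(Y/Q) = -0.00378053 × (34284/1522.777) = -0.09.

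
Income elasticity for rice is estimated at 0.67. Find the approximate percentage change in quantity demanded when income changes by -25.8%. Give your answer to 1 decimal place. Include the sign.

-17.3%

%ΔQ ≈ η × %ΔI = 0.67 × (-25.8%) = -17.3%.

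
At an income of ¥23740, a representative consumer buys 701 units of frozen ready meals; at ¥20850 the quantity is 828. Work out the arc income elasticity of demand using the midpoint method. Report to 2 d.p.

-1.28

ΔQ = 828 − 701 = 127; midpoint Q̄ = (701 + 828)/2 = 764.5.
ΔI = 20850 − 23740 = -2890; midpoint Ī = (23740 + 20850)/2 = 22295.
η = (ΔQ/Q̄) ÷ (ΔI/Ī) = (127/764.5) ÷ (-2890/22295) = -1.28.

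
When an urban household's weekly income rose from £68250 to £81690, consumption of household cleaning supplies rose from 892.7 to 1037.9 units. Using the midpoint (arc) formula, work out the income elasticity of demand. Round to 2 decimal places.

0.84

ΔQ = 1037.9 − 892.7 = 145.2; midpoint Q̄ = (892.7 + 1037.9)/2 = 965.3.
ΔI = 81690 − 68250 = 13440; midpoint Ī = (68250 + 81690)/2 = 74970.
η = (ΔQ/Q̄) ÷ (ΔI/Ī) = (145.2/965.3) ÷ (13440/74970) = 0.84.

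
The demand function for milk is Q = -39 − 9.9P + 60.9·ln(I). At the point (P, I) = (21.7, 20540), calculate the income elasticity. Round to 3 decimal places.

0.174

At P = 21.7, I = 20540: Q = 350.915.
Holding P constant, ∂Q/∂I = 60.9/I = 0.00296495.
η_I = (∂Q/∂I)·(I/Q) = 0.00296495 × (20540/350.915) = 0.174.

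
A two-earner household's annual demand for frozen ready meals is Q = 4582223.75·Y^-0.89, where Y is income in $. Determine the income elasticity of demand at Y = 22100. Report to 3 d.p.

For Q = A·Y^β the income elasticity is constant and equal to β.
Here β = -0.89, so η = -0.890.

-0.890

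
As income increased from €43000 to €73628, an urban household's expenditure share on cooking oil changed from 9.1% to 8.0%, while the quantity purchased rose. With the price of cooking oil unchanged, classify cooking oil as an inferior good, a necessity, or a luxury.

Quantity rises but the budget share falls as income rises, so 0 < η < 1.

necessity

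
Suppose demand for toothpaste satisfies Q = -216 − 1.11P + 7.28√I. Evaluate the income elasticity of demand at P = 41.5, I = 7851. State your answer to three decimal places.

At P = 41.5, I = 7851: Q = 382.986.
Holding P constant, ∂Q/∂I = 7.28/(2√I) = 0.0410808.
η_I = (∂Q/∂I)·(I/Q) = 0.0410808 × (7851/382.986) = 0.842.

0.842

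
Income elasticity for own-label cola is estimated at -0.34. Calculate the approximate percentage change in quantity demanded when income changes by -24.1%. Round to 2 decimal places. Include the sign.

8.19%

%ΔQ ≈ η × %ΔI = -0.34 × (-24.1%) = 8.19%.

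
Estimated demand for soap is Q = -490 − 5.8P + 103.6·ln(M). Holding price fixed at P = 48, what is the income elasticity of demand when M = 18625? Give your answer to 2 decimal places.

0.41

At P = 48, M = 18625: Q = 250.222.
Holding P constant, ∂Q/∂M = 103.6/M = 0.00556242.
η_M = (∂Q/∂M)·(M/Q) = 0.00556242 × (18625/250.222) = 0.41.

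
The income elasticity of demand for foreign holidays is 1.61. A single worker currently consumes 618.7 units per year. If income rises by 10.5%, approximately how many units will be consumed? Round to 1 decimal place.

%ΔQ ≈ η × %ΔI = 1.61 × 10.5% = 16.905%.
New Q ≈ 618.7 × (1 + 0.16905) = 723.3.

723.3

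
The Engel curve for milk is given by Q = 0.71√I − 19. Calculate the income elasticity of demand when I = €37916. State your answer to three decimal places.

0.580

At I = 37916: Q = 119.251.
dQ/dI = 0.71/(2√I) = 0.00182313 at this income.
η = (dQ/dI)·(I/Q) = 0.00182313 × (37916/119.251) = 0.580.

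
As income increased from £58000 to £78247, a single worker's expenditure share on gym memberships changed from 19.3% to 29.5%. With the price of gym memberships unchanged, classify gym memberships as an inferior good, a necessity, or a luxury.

luxury

The budget share rises as income rises, so η > 1.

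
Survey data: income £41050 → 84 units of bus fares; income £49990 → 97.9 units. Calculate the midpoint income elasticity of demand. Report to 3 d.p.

ΔQ = 97.9 − 84 = 13.9; midpoint Q̄ = (84 + 97.9)/2 = 90.95.
ΔI = 49990 − 41050 = 8940; midpoint Ī = (41050 + 49990)/2 = 45520.
η = (ΔQ/Q̄) ÷ (ΔI/Ī) = (13.9/90.95) ÷ (8940/45520) = 0.778.

0.778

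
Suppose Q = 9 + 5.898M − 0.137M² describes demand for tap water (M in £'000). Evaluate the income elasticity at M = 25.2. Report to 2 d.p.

At M = 25.2: Q = 70.6291.
dQ/dM = 5.898 − 0.274M = -1.00680.
η = (dQ/dM)·(M/Q) = -1.00680 × (25.2/70.6291) = -0.36.

-0.36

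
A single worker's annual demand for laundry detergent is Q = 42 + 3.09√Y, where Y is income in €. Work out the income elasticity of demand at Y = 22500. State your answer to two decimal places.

0.46

At Y = 22500: Q = 505.500.
dQ/dY = 3.09/(2√Y) = 0.0103 at this income.
η = (dQ/dY)·(Y/Q) = 0.0103 × (22500/505.500) = 0.46.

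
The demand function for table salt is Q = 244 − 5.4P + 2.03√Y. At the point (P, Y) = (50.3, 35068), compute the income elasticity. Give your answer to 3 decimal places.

At P = 50.3, Y = 35068: Q = 352.527.
Holding P constant, ∂Q/∂Y = 2.03/(2√Y) = 0.00542014.
η_Y = (∂Q/∂Y)·(Y/Q) = 0.00542014 × (35068/352.527) = 0.539.

0.539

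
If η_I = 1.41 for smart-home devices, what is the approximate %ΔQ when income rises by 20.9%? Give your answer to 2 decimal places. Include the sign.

29.47%

%ΔQ ≈ η × %ΔI = 1.41 × 20.9% = 29.47%.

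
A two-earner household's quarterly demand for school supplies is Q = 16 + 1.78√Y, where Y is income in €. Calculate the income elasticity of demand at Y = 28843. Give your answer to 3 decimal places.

0.475

At Y = 28843: Q = 318.301.
dQ/dY = 1.78/(2√Y) = 0.00524046 at this income.
η = (dQ/dY)·(Y/Q) = 0.00524046 × (28843/318.301) = 0.475.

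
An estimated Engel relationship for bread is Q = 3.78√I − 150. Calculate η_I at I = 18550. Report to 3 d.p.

0.706

At I = 18550: Q = 364.830.
dQ/dI = 3.78/(2√I) = 0.0138768 at this income.
η = (dQ/dI)·(I/Q) = 0.0138768 × (18550/364.830) = 0.706.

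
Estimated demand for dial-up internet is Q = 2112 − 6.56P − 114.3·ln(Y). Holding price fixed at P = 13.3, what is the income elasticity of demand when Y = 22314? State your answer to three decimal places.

At P = 13.3, Y = 22314: Q = 880.270.
Holding P constant, ∂Q/∂Y = -114.3/Y = -0.00512234.
η_Y = (∂Q/∂Y)·(Y/Q) = -0.00512234 × (22314/880.270) = -0.130.

-0.130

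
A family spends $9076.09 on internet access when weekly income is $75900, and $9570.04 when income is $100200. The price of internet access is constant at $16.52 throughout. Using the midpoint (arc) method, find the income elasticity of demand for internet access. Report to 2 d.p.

0.19

With a constant price, Q₁ = 9076.09/16.52 = 549.400 and Q₂ = 9570.04/16.52 = 579.300 (equivalently, work directly with expenditure since P cancels).
Midpoint %ΔQ = (9570.04 − 9076.09)/9323.07 = 0.05298; midpoint %ΔI = (100200 − 75900)/88050 = 0.27598.
η = 0.05298 / 0.27598 = 0.19.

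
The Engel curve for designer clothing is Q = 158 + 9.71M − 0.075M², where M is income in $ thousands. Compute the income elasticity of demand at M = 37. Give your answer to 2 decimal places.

0.37

At M = 37: Q = 414.5950.
dQ/dM = 9.71 − 0.15M = 4.16000.
η = (dQ/dM)·(M/Q) = 4.16000 × (37/414.5950) = 0.37.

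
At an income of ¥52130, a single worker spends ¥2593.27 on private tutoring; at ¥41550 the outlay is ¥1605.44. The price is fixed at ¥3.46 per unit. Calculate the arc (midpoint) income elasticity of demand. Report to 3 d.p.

With a constant price, Q₁ = 2593.27/3.46 = 749.500 and Q₂ = 1605.44/3.46 = 464.000 (equivalently, work directly with expenditure since P cancels).
Midpoint %ΔQ = (1605.44 − 2593.27)/2099.36 = -0.47054; midpoint %ΔI = (41550 − 52130)/46840 = -0.22588.
η = -0.47054 / -0.22588 = 2.083.

2.083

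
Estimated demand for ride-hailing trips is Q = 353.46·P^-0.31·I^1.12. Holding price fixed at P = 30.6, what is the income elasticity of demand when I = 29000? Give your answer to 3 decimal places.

For a multiplicative demand Q = A·P^α·I^β, the income elasticity is β everywhere.
Here β = 1.12, so η = 1.120.

1.120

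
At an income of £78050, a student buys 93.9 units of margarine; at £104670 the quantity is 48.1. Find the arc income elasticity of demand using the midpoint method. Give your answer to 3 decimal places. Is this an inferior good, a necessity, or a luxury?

-2.214 (inferior good)

ΔQ = 48.1 − 93.9 = -45.8; midpoint Q̄ = (93.9 + 48.1)/2 = 71.
ΔI = 104670 − 78050 = 26620; midpoint Ī = (78050 + 104670)/2 = 91360.
η = (ΔQ/Q̄) ÷ (ΔI/Ī) = (-45.8/71) ÷ (26620/91360) = -2.214.
η < 0 ⇒ inferior good.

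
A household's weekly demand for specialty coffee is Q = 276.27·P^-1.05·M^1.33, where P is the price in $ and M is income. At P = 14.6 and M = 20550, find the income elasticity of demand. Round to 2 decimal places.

For a multiplicative demand Q = A·P^α·M^β, the income elasticity is β everywhere.
Here β = 1.33, so η = 1.33.

1.33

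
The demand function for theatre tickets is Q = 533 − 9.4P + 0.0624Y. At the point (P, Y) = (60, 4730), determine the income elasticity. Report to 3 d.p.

1.117

At P = 60, Y = 4730: Q = 264.152.
Holding P constant, ∂Q/∂Y = 0.0624.
η_Y = (∂Q/∂Y)·(Y/Q) = 0.0624 × (4730/264.152) = 1.117.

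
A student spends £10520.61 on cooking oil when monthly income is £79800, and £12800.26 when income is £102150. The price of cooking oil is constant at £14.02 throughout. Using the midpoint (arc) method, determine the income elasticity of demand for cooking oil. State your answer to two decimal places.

0.80

With a constant price, Q₁ = 10520.61/14.02 = 750.400 and Q₂ = 12800.26/14.02 = 913.000 (equivalently, work directly with expenditure since P cancels).
Midpoint %ΔQ = (12800.26 − 10520.61)/11660.44 = 0.19550; midpoint %ΔI = (102150 − 79800)/90975 = 0.24567.
η = 0.19550 / 0.24567 = 0.80.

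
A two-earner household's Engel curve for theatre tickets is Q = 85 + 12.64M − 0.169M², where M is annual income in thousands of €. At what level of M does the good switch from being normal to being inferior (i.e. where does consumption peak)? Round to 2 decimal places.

37.40

dQ/dM = 12.64 − 0.338M.
The good is inferior where dQ/dM < 0. Setting dQ/dM = 0 gives M = 12.64 / 0.338 = 37.40.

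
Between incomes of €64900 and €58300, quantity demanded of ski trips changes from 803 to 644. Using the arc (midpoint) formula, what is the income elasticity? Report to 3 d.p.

ΔQ = 644 − 803 = -159; midpoint Q̄ = (803 + 644)/2 = 723.5.
ΔI = 58300 − 64900 = -6600; midpoint Ī = (64900 + 58300)/2 = 61600.
η = (ΔQ/Q̄) ÷ (ΔI/Ī) = (-159/723.5) ÷ (-6600/61600) = 2.051.

2.051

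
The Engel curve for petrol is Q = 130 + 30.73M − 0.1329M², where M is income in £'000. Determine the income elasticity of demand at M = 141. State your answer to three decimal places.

-0.523

At M = 141: Q = 1820.7451.
dQ/dM = 30.73 − 0.2658M = -6.74780.
η = (dQ/dM)·(M/Q) = -6.74780 × (141/1820.7451) = -0.523.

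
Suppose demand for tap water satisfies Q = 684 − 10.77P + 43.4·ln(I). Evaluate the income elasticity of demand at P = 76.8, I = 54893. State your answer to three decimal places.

0.131

At P = 76.8, I = 54893: Q = 330.494.
Holding P constant, ∂Q/∂I = 43.4/I = 0.000790629.
η_I = (∂Q/∂I)·(I/Q) = 0.000790629 × (54893/330.494) = 0.131.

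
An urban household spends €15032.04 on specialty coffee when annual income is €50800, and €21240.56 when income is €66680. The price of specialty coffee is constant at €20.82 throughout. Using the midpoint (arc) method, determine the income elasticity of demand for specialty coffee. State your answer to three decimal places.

With a constant price, Q₁ = 15032.04/20.82 = 722.000 and Q₂ = 21240.56/20.82 = 1020.200 (equivalently, work directly with expenditure since P cancels).
Midpoint %ΔQ = (21240.56 − 15032.04)/18136.30 = 0.34233; midpoint %ΔI = (66680 − 50800)/58740 = 0.27034.
η = 0.34233 / 0.27034 = 1.266.

1.266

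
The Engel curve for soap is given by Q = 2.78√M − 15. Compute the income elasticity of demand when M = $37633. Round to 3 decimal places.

0.514

At M = 37633: Q = 524.299.
dQ/dM = 2.78/(2√M) = 0.00716523 at this income.
η = (dQ/dM)·(M/Q) = 0.00716523 × (37633/524.299) = 0.514.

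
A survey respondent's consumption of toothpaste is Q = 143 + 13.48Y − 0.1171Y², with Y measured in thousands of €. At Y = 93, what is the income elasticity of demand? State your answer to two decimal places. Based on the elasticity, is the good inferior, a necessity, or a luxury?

At Y = 93: Q = 383.8421.
dQ/dY = 13.48 − 0.2342Y = -8.30060.
η = (dQ/dY)·(Y/Q) = -8.30060 × (93/383.8421) = -2.01.
η < 0 ⇒ inferior good.

-2.01 (inferior good)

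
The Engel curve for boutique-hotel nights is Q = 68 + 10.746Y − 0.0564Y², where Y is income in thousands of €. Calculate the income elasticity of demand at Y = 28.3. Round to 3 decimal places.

At Y = 28.3: Q = 326.9416.
dQ/dY = 10.746 − 0.1128Y = 7.55376.
η = (dQ/dY)·(Y/Q) = 7.55376 × (28.3/326.9416) = 0.654.

0.654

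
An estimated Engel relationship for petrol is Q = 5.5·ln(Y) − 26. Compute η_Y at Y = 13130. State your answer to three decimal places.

At Y = 13130: Q = 26.155.
dQ/dY = 5.5/Y = 0.000418888 at this income.
η = (dQ/dY)·(Y/Q) = 0.000418888 × (13130/26.155) = 0.210.

0.210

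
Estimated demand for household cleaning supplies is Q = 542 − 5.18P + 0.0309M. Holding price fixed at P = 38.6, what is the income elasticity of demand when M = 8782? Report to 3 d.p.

At P = 38.6, M = 8782: Q = 613.416.
Holding P constant, ∂Q/∂M = 0.0309.
η_M = (∂Q/∂M)·(M/Q) = 0.0309 × (8782/613.416) = 0.442.

0.442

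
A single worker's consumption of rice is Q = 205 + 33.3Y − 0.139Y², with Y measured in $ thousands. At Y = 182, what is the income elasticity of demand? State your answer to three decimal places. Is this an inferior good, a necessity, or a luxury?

At Y = 182: Q = 1661.3640.
dQ/dY = 33.3 − 0.278Y = -17.29600.
η = (dQ/dY)·(Y/Q) = -17.29600 × (182/1661.3640) = -1.895.
η < 0 ⇒ inferior good.

-1.895 (inferior good)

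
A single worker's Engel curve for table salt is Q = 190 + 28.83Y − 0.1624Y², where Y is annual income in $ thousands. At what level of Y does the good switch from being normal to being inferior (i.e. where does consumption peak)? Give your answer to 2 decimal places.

88.76

dQ/dY = 28.83 − 0.3248Y.
The good is inferior where dQ/dY < 0. Setting dQ/dY = 0 gives Y = 28.83 / 0.3248 = 88.76.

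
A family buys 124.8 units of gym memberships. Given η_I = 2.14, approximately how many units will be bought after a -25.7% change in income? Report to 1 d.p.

56.2

%ΔQ ≈ η × %ΔI = 2.14 × (-25.7%) = -54.998%.
New Q ≈ 124.8 × (1 − 0.54998) = 56.2.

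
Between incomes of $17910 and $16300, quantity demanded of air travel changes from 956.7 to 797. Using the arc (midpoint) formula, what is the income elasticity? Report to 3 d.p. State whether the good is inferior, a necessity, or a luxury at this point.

ΔQ = 797 − 956.7 = -159.7; midpoint Q̄ = (956.7 + 797)/2 = 876.85.
ΔI = 16300 − 17910 = -1610; midpoint Ī = (17910 + 16300)/2 = 17105.
η = (ΔQ/Q̄) ÷ (ΔI/Ī) = (-159.7/876.85) ÷ (-1610/17105) = 1.935.
η > 1 ⇒ luxury.

1.935 (luxury)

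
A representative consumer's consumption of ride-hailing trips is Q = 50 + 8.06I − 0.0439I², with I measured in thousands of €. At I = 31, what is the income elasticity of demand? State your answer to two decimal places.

At I = 31: Q = 257.6721.
dQ/dI = 8.06 − 0.0878I = 5.33820.
η = (dQ/dI)·(I/Q) = 5.33820 × (31/257.6721) = 0.64.

0.64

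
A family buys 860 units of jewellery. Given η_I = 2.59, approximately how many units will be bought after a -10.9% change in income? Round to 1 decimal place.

%ΔQ ≈ η × %ΔI = 2.59 × (-10.9%) = -28.231%.
New Q ≈ 860 × (1 − 0.28231) = 617.2.

617.2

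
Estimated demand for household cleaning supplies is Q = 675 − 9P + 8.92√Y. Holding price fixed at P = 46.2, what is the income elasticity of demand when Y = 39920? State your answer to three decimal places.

0.437

At P = 46.2, Y = 39920: Q = 2041.415.
Holding P constant, ∂Q/∂Y = 8.92/(2√Y) = 0.0223223.
η_Y = (∂Q/∂Y)·(Y/Q) = 0.0223223 × (39920/2041.415) = 0.437.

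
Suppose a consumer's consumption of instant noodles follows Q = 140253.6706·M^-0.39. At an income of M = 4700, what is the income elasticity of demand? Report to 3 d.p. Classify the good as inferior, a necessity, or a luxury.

For Q = A·M^β the income elasticity is constant and equal to β.
Here β = -0.39, so η = -0.390.
Since η < 0, the good is an inferior good.

-0.390 (inferior good)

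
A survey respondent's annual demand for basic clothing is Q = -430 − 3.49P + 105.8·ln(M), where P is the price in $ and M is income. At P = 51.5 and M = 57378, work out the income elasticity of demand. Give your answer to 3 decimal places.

At P = 51.5, M = 57378: Q = 549.560.
Holding P constant, ∂Q/∂M = 105.8/M = 0.00184391.
η_M = (∂Q/∂M)·(M/Q) = 0.00184391 × (57378/549.560) = 0.193.

0.193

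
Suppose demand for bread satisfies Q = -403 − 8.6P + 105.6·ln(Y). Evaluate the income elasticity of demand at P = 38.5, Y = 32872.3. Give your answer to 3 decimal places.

At P = 38.5, Y = 32872.3: Q = 364.181.
Holding P constant, ∂Q/∂Y = 105.6/Y = 0.00321243.
η_Y = (∂Q/∂Y)·(Y/Q) = 0.00321243 × (32872.3/364.181) = 0.290.

0.290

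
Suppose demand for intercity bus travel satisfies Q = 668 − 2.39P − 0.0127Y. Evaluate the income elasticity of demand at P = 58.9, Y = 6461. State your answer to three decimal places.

-0.184

At P = 58.9, Y = 6461: Q = 445.174.
Holding P constant, ∂Q/∂Y = −0.0127.
η_Y = (∂Q/∂Y)·(Y/Q) = -0.0127 × (6461/445.174) = -0.184.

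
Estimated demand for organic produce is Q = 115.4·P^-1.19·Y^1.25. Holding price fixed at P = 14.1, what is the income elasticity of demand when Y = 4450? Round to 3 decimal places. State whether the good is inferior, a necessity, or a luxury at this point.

1.250 (luxury)

For a multiplicative demand Q = A·P^α·Y^β, the income elasticity is β everywhere.
Here β = 1.25, so η = 1.250.
Since η > 1, this is a luxury.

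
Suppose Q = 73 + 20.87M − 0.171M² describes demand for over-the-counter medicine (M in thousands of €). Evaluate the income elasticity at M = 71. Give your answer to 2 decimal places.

At M = 71: Q = 692.7590.
dQ/dM = 20.87 − 0.342M = -3.41200.
η = (dQ/dM)·(M/Q) = -3.41200 × (71/692.7590) = -0.35.

-0.35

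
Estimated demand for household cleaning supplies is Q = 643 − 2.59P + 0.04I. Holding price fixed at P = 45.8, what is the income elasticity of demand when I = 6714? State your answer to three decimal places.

At P = 45.8, I = 6714: Q = 792.938.
Holding P constant, ∂Q/∂I = 0.04.
η_I = (∂Q/∂I)·(I/Q) = 0.04 × (6714/792.938) = 0.339.

0.339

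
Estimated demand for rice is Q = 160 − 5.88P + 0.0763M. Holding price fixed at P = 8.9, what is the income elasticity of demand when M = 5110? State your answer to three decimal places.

At P = 8.9, M = 5110: Q = 497.561.
Holding P constant, ∂Q/∂M = 0.0763.
η_M = (∂Q/∂M)·(M/Q) = 0.0763 × (5110/497.561) = 0.784.

0.784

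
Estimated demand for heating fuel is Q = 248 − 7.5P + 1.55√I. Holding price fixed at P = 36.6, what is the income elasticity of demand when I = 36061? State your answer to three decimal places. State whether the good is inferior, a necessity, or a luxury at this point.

0.549 (necessity)

At P = 36.6, I = 36061: Q = 267.841.
Holding P constant, ∂Q/∂I = 1.55/(2√I) = 0.00408115.
η_I = (∂Q/∂I)·(I/Q) = 0.00408115 × (36061/267.841) = 0.549.
Since 0 < η < 1, this is a necessity.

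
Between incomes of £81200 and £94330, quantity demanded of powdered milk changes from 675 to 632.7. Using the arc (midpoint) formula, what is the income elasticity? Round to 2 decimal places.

ΔQ = 632.7 − 675 = -42.3; midpoint Q̄ = (675 + 632.7)/2 = 653.85.
ΔI = 94330 − 81200 = 13130; midpoint Ī = (81200 + 94330)/2 = 87765.
η = (ΔQ/Q̄) ÷ (ΔI/Ī) = (-42.3/653.85) ÷ (13130/87765) = -0.43.

-0.43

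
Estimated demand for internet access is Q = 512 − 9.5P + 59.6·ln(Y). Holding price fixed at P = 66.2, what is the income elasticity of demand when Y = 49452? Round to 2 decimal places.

0.11

At P = 66.2, Y = 49452: Q = 527.302.
Holding P constant, ∂Q/∂Y = 59.6/Y = 0.00120521.
η_Y = (∂Q/∂Y)·(Y/Q) = 0.00120521 × (49452/527.302) = 0.11.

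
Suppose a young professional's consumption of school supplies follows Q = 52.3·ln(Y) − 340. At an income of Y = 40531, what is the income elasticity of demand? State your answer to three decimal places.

At Y = 40531: Q = 214.894.
dQ/dY = 52.3/Y = 0.00129037 at this income.
η = (dQ/dY)·(Y/Q) = 0.00129037 × (40531/214.894) = 0.243.

0.243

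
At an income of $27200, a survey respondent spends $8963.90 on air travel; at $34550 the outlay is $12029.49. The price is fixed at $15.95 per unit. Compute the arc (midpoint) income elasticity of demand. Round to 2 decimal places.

1.23

With a constant price, Q₁ = 8963.90/15.95 = 562.000 and Q₂ = 12029.49/15.95 = 754.200 (equivalently, work directly with expenditure since P cancels).
Midpoint %ΔQ = (12029.49 − 8963.90)/10496.70 = 0.29205; midpoint %ΔI = (34550 − 27200)/30875 = 0.23806.
η = 0.29205 / 0.23806 = 1.23.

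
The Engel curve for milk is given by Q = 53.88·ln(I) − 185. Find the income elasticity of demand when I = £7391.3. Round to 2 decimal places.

At I = 7391.3: Q = 294.966.
dQ/dI = 53.88/I = 0.00728965 at this income.
η = (dQ/dI)·(I/Q) = 0.00728965 × (7391.3/294.966) = 0.18.

0.18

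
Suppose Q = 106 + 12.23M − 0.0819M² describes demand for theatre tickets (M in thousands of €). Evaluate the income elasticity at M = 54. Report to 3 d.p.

0.346

At M = 54: Q = 527.5996.
dQ/dM = 12.23 − 0.1638M = 3.38480.
η = (dQ/dM)·(M/Q) = 3.38480 × (54/527.5996) = 0.346.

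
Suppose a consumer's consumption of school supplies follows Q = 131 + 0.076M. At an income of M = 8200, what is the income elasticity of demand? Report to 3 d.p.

At M = 8200: Q = 754.200.
dQ/dM = 0.076.
η = (dQ/dM)·(M/Q) = 0.076 × (8200/754.200) = 0.826.

0.826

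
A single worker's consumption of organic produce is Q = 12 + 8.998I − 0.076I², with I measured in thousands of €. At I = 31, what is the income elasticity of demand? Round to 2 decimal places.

At I = 31: Q = 217.9020.
dQ/dI = 8.998 − 0.152I = 4.28600.
η = (dQ/dI)·(I/Q) = 4.28600 × (31/217.9020) = 0.61.

0.61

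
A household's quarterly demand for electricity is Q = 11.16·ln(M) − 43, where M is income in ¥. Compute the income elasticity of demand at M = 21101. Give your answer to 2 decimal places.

At M = 21101: Q = 68.121.
dQ/dM = 11.16/M = 0.000528885 at this income.
η = (dQ/dM)·(M/Q) = 0.000528885 × (21101/68.121) = 0.16.

0.16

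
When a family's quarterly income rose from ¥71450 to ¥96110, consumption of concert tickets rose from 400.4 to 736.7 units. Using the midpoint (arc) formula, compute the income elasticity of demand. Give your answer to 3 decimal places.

2.010

ΔQ = 736.7 − 400.4 = 336.3; midpoint Q̄ = (400.4 + 736.7)/2 = 568.55.
ΔI = 96110 − 71450 = 24660; midpoint Ī = (71450 + 96110)/2 = 83780.
η = (ΔQ/Q̄) ÷ (ΔI/Ī) = (336.3/568.55) ÷ (24660/83780) = 2.010.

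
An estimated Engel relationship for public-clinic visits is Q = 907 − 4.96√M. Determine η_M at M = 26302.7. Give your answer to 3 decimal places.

-3.921

At M = 26302.7: Q = 102.582.
dQ/dM = -4.96/(2√M) = -0.0152916 at this income.
η = (dQ/dM)·(M/Q) = -0.0152916 × (26302.7/102.582) = -3.921.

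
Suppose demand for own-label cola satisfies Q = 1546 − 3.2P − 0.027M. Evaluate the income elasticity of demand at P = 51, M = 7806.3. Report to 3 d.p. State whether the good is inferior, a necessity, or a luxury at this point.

At P = 51, M = 7806.3: Q = 1172.030.
Holding P constant, ∂Q/∂M = −0.027.
η_M = (∂Q/∂M)·(M/Q) = -0.027 × (7806.3/1172.030) = -0.180.
Since η < 0, this is an inferior good.

-0.180 (inferior good)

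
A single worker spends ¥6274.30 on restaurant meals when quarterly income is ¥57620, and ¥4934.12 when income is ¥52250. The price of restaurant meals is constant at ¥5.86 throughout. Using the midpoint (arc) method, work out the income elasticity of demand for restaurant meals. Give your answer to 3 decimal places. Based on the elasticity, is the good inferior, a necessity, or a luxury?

With a constant price, Q₁ = 6274.30/5.86 = 1070.700 and Q₂ = 4934.12/5.86 = 842.000 (equivalently, work directly with expenditure since P cancels).
Midpoint %ΔQ = (4934.12 − 6274.30)/5604.21 = -0.23914; midpoint %ΔI = (52250 − 57620)/54935 = -0.09775.
η = -0.23914 / -0.09775 = 2.446.
η > 1 ⇒ luxury.

2.446 (luxury)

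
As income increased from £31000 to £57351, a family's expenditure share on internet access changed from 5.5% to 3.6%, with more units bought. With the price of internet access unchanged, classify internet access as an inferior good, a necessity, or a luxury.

Quantity rises but the budget share falls as income rises, so 0 < η < 1.

necessity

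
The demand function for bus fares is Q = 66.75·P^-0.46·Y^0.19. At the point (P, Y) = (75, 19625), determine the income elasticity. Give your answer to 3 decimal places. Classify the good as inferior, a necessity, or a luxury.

For a multiplicative demand Q = A·P^α·Y^β, the income elasticity is β everywhere.
Here β = 0.19, so η = 0.190.
Since 0 < η < 1, this is a necessity.

0.190 (necessity)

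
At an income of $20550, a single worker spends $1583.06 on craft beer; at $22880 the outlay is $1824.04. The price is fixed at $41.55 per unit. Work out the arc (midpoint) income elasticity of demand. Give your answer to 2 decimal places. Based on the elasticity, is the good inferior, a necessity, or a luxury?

With a constant price, Q₁ = 1583.06/41.55 = 38.100 and Q₂ = 1824.04/41.55 = 43.900 (equivalently, work directly with expenditure since P cancels).
Midpoint %ΔQ = (1824.04 − 1583.06)/1703.55 = 0.14146; midpoint %ΔI = (22880 − 20550)/21715 = 0.10730.
η = 0.14146 / 0.10730 = 1.32.
η > 1 ⇒ luxury.

1.32 (luxury)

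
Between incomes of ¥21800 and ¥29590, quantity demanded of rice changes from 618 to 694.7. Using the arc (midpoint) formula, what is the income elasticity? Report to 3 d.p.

ΔQ = 694.7 − 618 = 76.7; midpoint Q̄ = (618 + 694.7)/2 = 656.35.
ΔI = 29590 − 21800 = 7790; midpoint Ī = (21800 + 29590)/2 = 25695.
η = (ΔQ/Q̄) ÷ (ΔI/Ī) = (76.7/656.35) ÷ (7790/25695) = 0.385.

0.385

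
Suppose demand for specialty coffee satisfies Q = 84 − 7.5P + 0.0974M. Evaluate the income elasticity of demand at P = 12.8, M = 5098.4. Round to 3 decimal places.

1.025

At P = 12.8, M = 5098.4: Q = 484.584.
Holding P constant, ∂Q/∂M = 0.0974.
η_M = (∂Q/∂M)·(M/Q) = 0.0974 × (5098.4/484.584) = 1.025.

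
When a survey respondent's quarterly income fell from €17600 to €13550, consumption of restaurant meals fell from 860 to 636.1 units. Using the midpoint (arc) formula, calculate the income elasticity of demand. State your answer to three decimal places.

ΔQ = 636.1 − 860 = -223.9; midpoint Q̄ = (860 + 636.1)/2 = 748.05.
ΔI = 13550 − 17600 = -4050; midpoint Ī = (17600 + 13550)/2 = 15575.
η = (ΔQ/Q̄) ÷ (ΔI/Ī) = (-223.9/748.05) ÷ (-4050/15575) = 1.151.

1.151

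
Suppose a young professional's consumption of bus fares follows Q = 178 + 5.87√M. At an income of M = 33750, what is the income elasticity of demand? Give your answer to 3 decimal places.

0.429

At M = 33750: Q = 1256.388.
dQ/dM = 5.87/(2√M) = 0.0159761 at this income.
η = (dQ/dM)·(M/Q) = 0.0159761 × (33750/1256.388) = 0.429.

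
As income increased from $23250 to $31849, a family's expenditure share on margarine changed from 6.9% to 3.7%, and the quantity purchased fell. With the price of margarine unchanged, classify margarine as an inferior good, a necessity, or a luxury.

inferior good

Quantity demanded falls as income rises, so η < 0.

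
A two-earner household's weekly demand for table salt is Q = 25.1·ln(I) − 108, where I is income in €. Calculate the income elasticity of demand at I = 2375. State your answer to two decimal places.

At I = 2375: Q = 87.096.
dQ/dI = 25.1/I = 0.0105684 at this income.
η = (dQ/dI)·(I/Q) = 0.0105684 × (2375/87.096) = 0.29.

0.29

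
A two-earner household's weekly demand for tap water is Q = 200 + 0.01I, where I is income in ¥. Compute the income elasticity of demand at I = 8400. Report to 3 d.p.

0.296

At I = 8400: Q = 284.000.
dQ/dI = 0.01.
η = (dQ/dI)·(I/Q) = 0.01 × (8400/284.000) = 0.296.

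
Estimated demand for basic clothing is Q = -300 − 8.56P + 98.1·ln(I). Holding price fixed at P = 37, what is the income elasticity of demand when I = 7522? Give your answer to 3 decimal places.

At P = 37, I = 7522: Q = 258.880.
Holding P constant, ∂Q/∂I = 98.1/I = 0.0130417.
η_I = (∂Q/∂I)·(I/Q) = 0.0130417 × (7522/258.880) = 0.379.

0.379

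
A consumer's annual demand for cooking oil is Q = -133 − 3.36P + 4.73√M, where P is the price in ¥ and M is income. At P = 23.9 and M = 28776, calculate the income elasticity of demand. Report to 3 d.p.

0.681

At P = 23.9, M = 28776: Q = 589.069.
Holding P constant, ∂Q/∂M = 4.73/(2√M) = 0.0139417.
η_M = (∂Q/∂M)·(M/Q) = 0.0139417 × (28776/589.069) = 0.681.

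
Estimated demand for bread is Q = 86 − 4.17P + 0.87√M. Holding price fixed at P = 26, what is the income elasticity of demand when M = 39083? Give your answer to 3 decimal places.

At P = 26, M = 39083: Q = 149.574.
Holding P constant, ∂Q/∂M = 0.87/(2√M) = 0.00220037.
η_M = (∂Q/∂M)·(M/Q) = 0.00220037 × (39083/149.574) = 0.575.

0.575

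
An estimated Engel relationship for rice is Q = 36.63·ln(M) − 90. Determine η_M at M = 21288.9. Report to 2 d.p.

0.13

At M = 21288.9: Q = 275.052.
dQ/dM = 36.63/M = 0.00172061 at this income.
η = (dQ/dM)·(M/Q) = 0.00172061 × (21288.9/275.052) = 0.13.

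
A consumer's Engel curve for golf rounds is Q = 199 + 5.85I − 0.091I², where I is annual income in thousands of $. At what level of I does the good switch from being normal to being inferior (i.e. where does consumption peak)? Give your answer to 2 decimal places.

32.14

dQ/dI = 5.85 − 0.182I.
The good is inferior where dQ/dI < 0. Setting dQ/dI = 0 gives I = 5.85 / 0.182 = 32.14.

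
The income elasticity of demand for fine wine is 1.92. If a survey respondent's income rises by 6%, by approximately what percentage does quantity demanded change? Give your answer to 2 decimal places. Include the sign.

%ΔQ ≈ η × %ΔI = 1.92 × 6% = 11.52%.

11.52%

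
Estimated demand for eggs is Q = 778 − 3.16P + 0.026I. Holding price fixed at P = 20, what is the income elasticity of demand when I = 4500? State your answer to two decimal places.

0.14

At P = 20, I = 4500: Q = 831.800.
Holding P constant, ∂Q/∂I = 0.026.
η_I = (∂Q/∂I)·(I/Q) = 0.026 × (4500/831.800) = 0.14.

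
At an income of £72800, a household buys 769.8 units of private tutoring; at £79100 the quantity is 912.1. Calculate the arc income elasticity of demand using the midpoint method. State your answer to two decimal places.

ΔQ = 912.1 − 769.8 = 142.3; midpoint Q̄ = (769.8 + 912.1)/2 = 840.95.
ΔI = 79100 − 72800 = 6300; midpoint Ī = (72800 + 79100)/2 = 75950.
η = (ΔQ/Q̄) ÷ (ΔI/Ī) = (142.3/840.95) ÷ (6300/75950) = 2.04.

2.04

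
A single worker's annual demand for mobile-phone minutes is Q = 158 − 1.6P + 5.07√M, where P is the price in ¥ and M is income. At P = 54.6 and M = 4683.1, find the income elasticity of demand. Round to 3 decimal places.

At P = 54.6, M = 4683.1: Q = 417.596.
Holding P constant, ∂Q/∂M = 5.07/(2√M) = 0.0370434.
η_M = (∂Q/∂M)·(M/Q) = 0.0370434 × (4683.1/417.596) = 0.415.

0.415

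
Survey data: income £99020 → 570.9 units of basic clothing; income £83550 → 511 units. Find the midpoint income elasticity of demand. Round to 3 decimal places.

0.653

ΔQ = 511 − 570.9 = -59.9; midpoint Q̄ = (570.9 + 511)/2 = 540.95.
ΔI = 83550 − 99020 = -15470; midpoint Ī = (99020 + 83550)/2 = 91285.
η = (ΔQ/Q̄) ÷ (ΔI/Ī) = (-59.9/540.95) ÷ (-15470/91285) = 0.653.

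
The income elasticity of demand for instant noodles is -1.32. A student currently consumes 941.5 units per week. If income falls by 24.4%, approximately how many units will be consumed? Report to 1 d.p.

%ΔQ ≈ η × %ΔI = -1.32 × (-24.4%) = 32.208%.
New Q ≈ 941.5 × (1 + 0.32208) = 1244.7.

1244.7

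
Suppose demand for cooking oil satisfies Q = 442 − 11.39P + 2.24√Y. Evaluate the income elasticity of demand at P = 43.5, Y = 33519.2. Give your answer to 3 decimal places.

At P = 43.5, Y = 33519.2: Q = 356.640.
Holding P constant, ∂Q/∂Y = 2.24/(2√Y) = 0.00611746.
η_Y = (∂Q/∂Y)·(Y/Q) = 0.00611746 × (33519.2/356.640) = 0.575.

0.575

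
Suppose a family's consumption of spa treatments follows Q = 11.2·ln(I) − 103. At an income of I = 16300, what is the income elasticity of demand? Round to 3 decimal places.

1.990

At I = 16300: Q = 5.628.
dQ/dI = 11.2/I = 0.000687117 at this income.
η = (dQ/dI)·(I/Q) = 0.000687117 × (16300/5.628) = 1.990.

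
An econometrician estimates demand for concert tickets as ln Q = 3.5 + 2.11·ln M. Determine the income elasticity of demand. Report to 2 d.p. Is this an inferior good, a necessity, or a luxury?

2.11 (luxury)

In a log-linear demand, the coefficient on ln M is the income elasticity.
So η = 2.11.
η > 1 ⇒ luxury.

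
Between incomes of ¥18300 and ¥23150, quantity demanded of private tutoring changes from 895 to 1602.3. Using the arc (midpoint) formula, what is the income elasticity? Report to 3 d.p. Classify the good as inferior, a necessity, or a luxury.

2.421 (luxury)

ΔQ = 1602.3 − 895 = 707.3; midpoint Q̄ = (895 + 1602.3)/2 = 1248.65.
ΔI = 23150 − 18300 = 4850; midpoint Ī = (18300 + 23150)/2 = 20725.
η = (ΔQ/Q̄) ÷ (ΔI/Ī) = (707.3/1248.65) ÷ (4850/20725) = 2.421.
η > 1 ⇒ luxury.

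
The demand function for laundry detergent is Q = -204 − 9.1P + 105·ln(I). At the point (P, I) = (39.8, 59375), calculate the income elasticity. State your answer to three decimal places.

0.179

At P = 39.8, I = 59375: Q = 587.941.
Holding P constant, ∂Q/∂I = 105/I = 0.00176842.
η_I = (∂Q/∂I)·(I/Q) = 0.00176842 × (59375/587.941) = 0.179.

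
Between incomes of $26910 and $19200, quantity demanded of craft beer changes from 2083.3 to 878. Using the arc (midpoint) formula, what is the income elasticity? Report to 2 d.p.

2.43

ΔQ = 878 − 2083.3 = -1205.3; midpoint Q̄ = (2083.3 + 878)/2 = 1480.65.
ΔI = 19200 − 26910 = -7710; midpoint Ī = (26910 + 19200)/2 = 23055.
η = (ΔQ/Q̄) ÷ (ΔI/Ī) = (-1205.3/1480.65) ÷ (-7710/23055) = 2.43.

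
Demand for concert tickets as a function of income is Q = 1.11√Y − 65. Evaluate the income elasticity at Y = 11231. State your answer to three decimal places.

At Y = 11231: Q = 52.634.
dQ/dY = 1.11/(2√Y) = 0.00523701 at this income.
η = (dQ/dY)·(Y/Q) = 0.00523701 × (11231/52.634) = 1.117.

1.117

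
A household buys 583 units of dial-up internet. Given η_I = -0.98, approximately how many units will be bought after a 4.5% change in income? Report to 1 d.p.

557.3

%ΔQ ≈ η × %ΔI = -0.98 × 4.5% = -4.41%.
New Q ≈ 583 × (1 − 0.0441) = 557.3.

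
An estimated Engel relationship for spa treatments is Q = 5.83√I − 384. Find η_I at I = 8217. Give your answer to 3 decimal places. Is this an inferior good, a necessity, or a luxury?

1.829 (luxury)

At I = 8217: Q = 144.476.
dQ/dI = 5.83/(2√I) = 0.0321575 at this income.
η = (dQ/dI)·(I/Q) = 0.0321575 × (8217/144.476) = 1.829.
Since η > 1, the good is a luxury.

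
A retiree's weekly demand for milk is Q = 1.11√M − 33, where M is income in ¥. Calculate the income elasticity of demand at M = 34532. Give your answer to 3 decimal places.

At M = 34532: Q = 173.269.
dQ/dM = 1.11/(2√M) = 0.00298663 at this income.
η = (dQ/dM)·(M/Q) = 0.00298663 × (34532/173.269) = 0.595.

0.595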